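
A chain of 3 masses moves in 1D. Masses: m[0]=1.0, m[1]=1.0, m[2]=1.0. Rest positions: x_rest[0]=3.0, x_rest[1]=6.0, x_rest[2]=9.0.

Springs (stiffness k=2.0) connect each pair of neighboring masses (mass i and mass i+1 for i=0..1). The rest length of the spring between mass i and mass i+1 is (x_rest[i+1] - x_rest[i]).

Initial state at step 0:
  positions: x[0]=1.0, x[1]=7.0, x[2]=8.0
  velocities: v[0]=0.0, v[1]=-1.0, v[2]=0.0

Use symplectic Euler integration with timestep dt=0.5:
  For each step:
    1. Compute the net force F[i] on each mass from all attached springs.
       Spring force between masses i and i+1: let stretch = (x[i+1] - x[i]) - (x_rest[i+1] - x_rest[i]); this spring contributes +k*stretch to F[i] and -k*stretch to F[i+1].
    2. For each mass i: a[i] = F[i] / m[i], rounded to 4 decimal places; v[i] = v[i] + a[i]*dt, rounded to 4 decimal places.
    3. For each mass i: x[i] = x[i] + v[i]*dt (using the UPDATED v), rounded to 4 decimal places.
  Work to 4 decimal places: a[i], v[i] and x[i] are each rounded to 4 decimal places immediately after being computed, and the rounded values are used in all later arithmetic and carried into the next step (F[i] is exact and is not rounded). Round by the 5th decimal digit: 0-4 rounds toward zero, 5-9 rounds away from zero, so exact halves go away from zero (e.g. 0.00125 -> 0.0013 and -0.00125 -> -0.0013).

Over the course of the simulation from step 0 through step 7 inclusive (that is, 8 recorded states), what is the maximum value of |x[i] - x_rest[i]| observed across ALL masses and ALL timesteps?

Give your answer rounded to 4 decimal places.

Step 0: x=[1.0000 7.0000 8.0000] v=[0.0000 -1.0000 0.0000]
Step 1: x=[2.5000 4.0000 9.0000] v=[3.0000 -6.0000 2.0000]
Step 2: x=[3.2500 2.7500 9.0000] v=[1.5000 -2.5000 0.0000]
Step 3: x=[2.2500 4.8750 7.3750] v=[-2.0000 4.2500 -3.2500]
Step 4: x=[1.0625 6.9375 6.0000] v=[-2.3750 4.1250 -2.7500]
Step 5: x=[1.3125 5.5938 6.5938] v=[0.5000 -2.6875 1.1875]
Step 6: x=[2.2032 2.6094 8.1876] v=[1.7813 -5.9688 3.1875]
Step 7: x=[1.7970 2.2110 8.4923] v=[-0.8125 -0.7968 0.6093]
Max displacement = 3.7890

Answer: 3.7890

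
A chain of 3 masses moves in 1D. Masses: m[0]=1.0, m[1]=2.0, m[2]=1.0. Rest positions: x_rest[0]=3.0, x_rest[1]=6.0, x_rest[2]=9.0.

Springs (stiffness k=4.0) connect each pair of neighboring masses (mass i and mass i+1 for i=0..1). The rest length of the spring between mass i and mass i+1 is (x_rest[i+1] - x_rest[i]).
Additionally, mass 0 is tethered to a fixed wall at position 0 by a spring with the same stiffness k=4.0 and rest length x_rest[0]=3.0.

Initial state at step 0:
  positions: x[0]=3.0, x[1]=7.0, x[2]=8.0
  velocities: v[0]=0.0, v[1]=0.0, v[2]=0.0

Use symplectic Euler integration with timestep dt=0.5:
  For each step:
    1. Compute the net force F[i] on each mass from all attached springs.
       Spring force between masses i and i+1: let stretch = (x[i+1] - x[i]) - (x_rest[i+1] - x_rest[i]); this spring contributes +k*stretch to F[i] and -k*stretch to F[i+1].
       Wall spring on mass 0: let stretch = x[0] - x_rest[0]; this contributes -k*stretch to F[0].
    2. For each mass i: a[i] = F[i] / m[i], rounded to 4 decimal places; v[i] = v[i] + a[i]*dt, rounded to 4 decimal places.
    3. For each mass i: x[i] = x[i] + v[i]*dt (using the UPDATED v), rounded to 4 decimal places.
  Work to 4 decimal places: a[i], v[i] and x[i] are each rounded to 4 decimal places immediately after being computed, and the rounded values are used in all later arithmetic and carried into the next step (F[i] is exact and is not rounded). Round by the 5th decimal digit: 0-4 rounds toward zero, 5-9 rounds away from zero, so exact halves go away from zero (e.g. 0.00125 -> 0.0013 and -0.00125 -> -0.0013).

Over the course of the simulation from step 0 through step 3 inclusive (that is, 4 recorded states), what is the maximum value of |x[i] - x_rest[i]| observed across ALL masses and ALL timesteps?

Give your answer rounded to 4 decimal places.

Answer: 1.5000

Derivation:
Step 0: x=[3.0000 7.0000 8.0000] v=[0.0000 0.0000 0.0000]
Step 1: x=[4.0000 5.5000 10.0000] v=[2.0000 -3.0000 4.0000]
Step 2: x=[2.5000 5.5000 10.5000] v=[-3.0000 0.0000 1.0000]
Step 3: x=[1.5000 6.5000 9.0000] v=[-2.0000 2.0000 -3.0000]
Max displacement = 1.5000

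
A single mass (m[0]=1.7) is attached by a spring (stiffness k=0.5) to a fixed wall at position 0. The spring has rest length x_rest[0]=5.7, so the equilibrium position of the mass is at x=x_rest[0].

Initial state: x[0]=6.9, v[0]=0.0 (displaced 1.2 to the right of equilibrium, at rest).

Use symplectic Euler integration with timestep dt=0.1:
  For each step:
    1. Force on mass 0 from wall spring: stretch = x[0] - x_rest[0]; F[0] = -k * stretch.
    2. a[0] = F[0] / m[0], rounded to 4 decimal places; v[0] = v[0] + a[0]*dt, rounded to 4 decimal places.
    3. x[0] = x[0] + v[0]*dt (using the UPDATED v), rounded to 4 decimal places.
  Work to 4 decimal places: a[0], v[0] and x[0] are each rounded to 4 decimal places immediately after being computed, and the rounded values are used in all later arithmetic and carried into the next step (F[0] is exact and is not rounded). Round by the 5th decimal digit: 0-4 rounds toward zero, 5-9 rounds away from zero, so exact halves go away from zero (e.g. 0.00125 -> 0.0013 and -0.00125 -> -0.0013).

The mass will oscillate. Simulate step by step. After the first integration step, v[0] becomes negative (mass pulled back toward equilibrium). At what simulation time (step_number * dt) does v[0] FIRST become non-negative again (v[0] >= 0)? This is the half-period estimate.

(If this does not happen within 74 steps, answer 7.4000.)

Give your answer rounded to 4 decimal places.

Step 0: x=[6.9000] v=[0.0000]
Step 1: x=[6.8965] v=[-0.0353]
Step 2: x=[6.8895] v=[-0.0705]
Step 3: x=[6.8790] v=[-0.1055]
Step 4: x=[6.8650] v=[-0.1402]
Step 5: x=[6.8476] v=[-0.1745]
Step 6: x=[6.8268] v=[-0.2083]
Step 7: x=[6.8027] v=[-0.2414]
Step 8: x=[6.7753] v=[-0.2738]
Step 9: x=[6.7448] v=[-0.3054]
Step 10: x=[6.7112] v=[-0.3361]
Step 11: x=[6.6746] v=[-0.3658]
Step 12: x=[6.6352] v=[-0.3945]
Step 13: x=[6.5930] v=[-0.4220]
Step 14: x=[6.5482] v=[-0.4483]
Step 15: x=[6.5009] v=[-0.4733]
Step 16: x=[6.4512] v=[-0.4969]
Step 17: x=[6.3993] v=[-0.5190]
Step 18: x=[6.3453] v=[-0.5396]
Step 19: x=[6.2894] v=[-0.5586]
Step 20: x=[6.2318] v=[-0.5759]
Step 21: x=[6.1727] v=[-0.5915]
Step 22: x=[6.1122] v=[-0.6054]
Step 23: x=[6.0505] v=[-0.6175]
Step 24: x=[5.9877] v=[-0.6278]
Step 25: x=[5.9241] v=[-0.6363]
Step 26: x=[5.8598] v=[-0.6429]
Step 27: x=[5.7950] v=[-0.6476]
Step 28: x=[5.7300] v=[-0.6504]
Step 29: x=[5.6649] v=[-0.6513]
Step 30: x=[5.5999] v=[-0.6503]
Step 31: x=[5.5352] v=[-0.6474]
Step 32: x=[5.4709] v=[-0.6426]
Step 33: x=[5.4073] v=[-0.6359]
Step 34: x=[5.3446] v=[-0.6273]
Step 35: x=[5.2829] v=[-0.6169]
Step 36: x=[5.2224] v=[-0.6046]
Step 37: x=[5.1633] v=[-0.5906]
Step 38: x=[5.1058] v=[-0.5748]
Step 39: x=[5.0501] v=[-0.5573]
Step 40: x=[4.9963] v=[-0.5382]
Step 41: x=[4.9446] v=[-0.5175]
Step 42: x=[4.8951] v=[-0.4953]
Step 43: x=[4.8479] v=[-0.4716]
Step 44: x=[4.8033] v=[-0.4465]
Step 45: x=[4.7613] v=[-0.4201]
Step 46: x=[4.7221] v=[-0.3925]
Step 47: x=[4.6857] v=[-0.3637]
Step 48: x=[4.6523] v=[-0.3339]
Step 49: x=[4.6220] v=[-0.3031]
Step 50: x=[4.5949] v=[-0.2714]
Step 51: x=[4.5710] v=[-0.2389]
Step 52: x=[4.5504] v=[-0.2057]
Step 53: x=[4.5332] v=[-0.1719]
Step 54: x=[4.5194] v=[-0.1376]
Step 55: x=[4.5091] v=[-0.1029]
Step 56: x=[4.5023] v=[-0.0679]
Step 57: x=[4.4990] v=[-0.0327]
Step 58: x=[4.4993] v=[0.0026]
First v>=0 after going negative at step 58, time=5.8000

Answer: 5.8000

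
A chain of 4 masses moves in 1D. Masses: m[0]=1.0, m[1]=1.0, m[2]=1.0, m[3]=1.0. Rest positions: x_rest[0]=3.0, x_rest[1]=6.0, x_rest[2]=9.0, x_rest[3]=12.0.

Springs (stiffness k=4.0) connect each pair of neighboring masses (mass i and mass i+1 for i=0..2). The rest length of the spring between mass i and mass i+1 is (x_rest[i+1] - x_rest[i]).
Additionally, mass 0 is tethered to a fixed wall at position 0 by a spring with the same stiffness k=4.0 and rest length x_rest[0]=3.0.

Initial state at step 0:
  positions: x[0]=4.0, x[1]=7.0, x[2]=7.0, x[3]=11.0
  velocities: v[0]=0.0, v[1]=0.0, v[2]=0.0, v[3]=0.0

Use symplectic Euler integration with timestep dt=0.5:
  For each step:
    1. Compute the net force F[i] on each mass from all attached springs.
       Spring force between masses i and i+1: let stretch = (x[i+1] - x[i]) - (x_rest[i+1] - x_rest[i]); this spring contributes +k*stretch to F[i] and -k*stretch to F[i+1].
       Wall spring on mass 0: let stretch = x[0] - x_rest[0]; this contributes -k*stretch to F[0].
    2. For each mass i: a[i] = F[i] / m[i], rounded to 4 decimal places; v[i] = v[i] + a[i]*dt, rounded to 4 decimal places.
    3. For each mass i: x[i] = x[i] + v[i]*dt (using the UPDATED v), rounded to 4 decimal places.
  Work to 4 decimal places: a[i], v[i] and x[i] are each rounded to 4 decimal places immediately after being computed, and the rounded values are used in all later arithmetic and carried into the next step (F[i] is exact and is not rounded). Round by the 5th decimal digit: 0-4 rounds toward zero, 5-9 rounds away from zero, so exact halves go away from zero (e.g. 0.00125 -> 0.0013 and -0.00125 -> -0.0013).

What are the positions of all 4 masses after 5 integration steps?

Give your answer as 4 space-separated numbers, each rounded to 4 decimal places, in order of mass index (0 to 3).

Answer: 2.0000 9.0000 9.0000 11.0000

Derivation:
Step 0: x=[4.0000 7.0000 7.0000 11.0000] v=[0.0000 0.0000 0.0000 0.0000]
Step 1: x=[3.0000 4.0000 11.0000 10.0000] v=[-2.0000 -6.0000 8.0000 -2.0000]
Step 2: x=[0.0000 7.0000 7.0000 13.0000] v=[-6.0000 6.0000 -8.0000 6.0000]
Step 3: x=[4.0000 3.0000 9.0000 13.0000] v=[8.0000 -8.0000 4.0000 0.0000]
Step 4: x=[3.0000 6.0000 9.0000 12.0000] v=[-2.0000 6.0000 0.0000 -2.0000]
Step 5: x=[2.0000 9.0000 9.0000 11.0000] v=[-2.0000 6.0000 0.0000 -2.0000]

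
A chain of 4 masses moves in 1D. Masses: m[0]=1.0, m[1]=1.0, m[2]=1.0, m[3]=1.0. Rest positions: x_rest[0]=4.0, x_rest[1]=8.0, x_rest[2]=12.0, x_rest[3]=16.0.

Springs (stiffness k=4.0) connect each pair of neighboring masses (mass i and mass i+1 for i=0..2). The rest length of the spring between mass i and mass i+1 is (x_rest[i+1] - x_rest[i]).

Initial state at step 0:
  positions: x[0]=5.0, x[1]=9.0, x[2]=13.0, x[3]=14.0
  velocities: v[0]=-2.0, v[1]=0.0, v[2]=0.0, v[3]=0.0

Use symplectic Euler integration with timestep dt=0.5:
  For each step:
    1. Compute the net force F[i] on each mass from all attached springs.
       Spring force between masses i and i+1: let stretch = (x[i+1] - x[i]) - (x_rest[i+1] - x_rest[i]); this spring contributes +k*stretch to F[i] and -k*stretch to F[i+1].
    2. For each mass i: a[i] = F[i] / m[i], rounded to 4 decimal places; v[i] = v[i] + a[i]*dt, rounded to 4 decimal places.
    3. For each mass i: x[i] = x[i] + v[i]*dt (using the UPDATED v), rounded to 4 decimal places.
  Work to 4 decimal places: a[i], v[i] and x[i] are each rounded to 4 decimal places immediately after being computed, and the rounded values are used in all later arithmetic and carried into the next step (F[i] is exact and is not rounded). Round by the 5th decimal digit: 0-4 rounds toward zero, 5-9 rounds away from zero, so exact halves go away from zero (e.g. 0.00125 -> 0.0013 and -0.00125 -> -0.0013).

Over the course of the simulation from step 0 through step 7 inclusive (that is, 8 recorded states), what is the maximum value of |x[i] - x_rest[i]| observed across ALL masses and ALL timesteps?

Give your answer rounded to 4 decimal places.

Answer: 4.0000

Derivation:
Step 0: x=[5.0000 9.0000 13.0000 14.0000] v=[-2.0000 0.0000 0.0000 0.0000]
Step 1: x=[4.0000 9.0000 10.0000 17.0000] v=[-2.0000 0.0000 -6.0000 6.0000]
Step 2: x=[4.0000 5.0000 13.0000 17.0000] v=[0.0000 -8.0000 6.0000 0.0000]
Step 3: x=[1.0000 8.0000 12.0000 17.0000] v=[-6.0000 6.0000 -2.0000 0.0000]
Step 4: x=[1.0000 8.0000 12.0000 16.0000] v=[0.0000 0.0000 0.0000 -2.0000]
Step 5: x=[4.0000 5.0000 12.0000 15.0000] v=[6.0000 -6.0000 0.0000 -2.0000]
Step 6: x=[4.0000 8.0000 8.0000 15.0000] v=[0.0000 6.0000 -8.0000 0.0000]
Step 7: x=[4.0000 7.0000 11.0000 12.0000] v=[0.0000 -2.0000 6.0000 -6.0000]
Max displacement = 4.0000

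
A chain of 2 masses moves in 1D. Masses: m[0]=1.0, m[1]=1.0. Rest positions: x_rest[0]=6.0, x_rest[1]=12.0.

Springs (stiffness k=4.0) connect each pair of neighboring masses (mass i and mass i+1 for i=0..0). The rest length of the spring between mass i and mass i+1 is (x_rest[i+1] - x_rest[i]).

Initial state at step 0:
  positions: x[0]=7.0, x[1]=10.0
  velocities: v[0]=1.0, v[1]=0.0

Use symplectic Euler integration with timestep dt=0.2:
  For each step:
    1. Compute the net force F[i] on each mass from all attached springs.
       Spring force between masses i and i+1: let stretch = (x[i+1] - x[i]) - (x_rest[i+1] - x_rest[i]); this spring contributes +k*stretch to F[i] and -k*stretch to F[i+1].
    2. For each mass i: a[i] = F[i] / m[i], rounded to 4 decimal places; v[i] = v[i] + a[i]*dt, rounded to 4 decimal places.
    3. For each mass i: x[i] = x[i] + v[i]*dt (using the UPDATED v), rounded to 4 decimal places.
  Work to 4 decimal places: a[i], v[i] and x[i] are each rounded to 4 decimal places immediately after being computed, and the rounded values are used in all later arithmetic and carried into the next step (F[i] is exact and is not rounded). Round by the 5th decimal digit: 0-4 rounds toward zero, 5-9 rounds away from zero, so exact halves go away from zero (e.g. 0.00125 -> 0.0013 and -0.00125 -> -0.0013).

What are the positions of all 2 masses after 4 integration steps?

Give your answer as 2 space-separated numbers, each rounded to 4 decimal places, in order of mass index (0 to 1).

Step 0: x=[7.0000 10.0000] v=[1.0000 0.0000]
Step 1: x=[6.7200 10.4800] v=[-1.4000 2.4000]
Step 2: x=[6.0816 11.3184] v=[-3.1920 4.1920]
Step 3: x=[5.3211 12.2789] v=[-3.8026 4.8026]
Step 4: x=[4.7138 13.0862] v=[-3.0364 4.0364]

Answer: 4.7138 13.0862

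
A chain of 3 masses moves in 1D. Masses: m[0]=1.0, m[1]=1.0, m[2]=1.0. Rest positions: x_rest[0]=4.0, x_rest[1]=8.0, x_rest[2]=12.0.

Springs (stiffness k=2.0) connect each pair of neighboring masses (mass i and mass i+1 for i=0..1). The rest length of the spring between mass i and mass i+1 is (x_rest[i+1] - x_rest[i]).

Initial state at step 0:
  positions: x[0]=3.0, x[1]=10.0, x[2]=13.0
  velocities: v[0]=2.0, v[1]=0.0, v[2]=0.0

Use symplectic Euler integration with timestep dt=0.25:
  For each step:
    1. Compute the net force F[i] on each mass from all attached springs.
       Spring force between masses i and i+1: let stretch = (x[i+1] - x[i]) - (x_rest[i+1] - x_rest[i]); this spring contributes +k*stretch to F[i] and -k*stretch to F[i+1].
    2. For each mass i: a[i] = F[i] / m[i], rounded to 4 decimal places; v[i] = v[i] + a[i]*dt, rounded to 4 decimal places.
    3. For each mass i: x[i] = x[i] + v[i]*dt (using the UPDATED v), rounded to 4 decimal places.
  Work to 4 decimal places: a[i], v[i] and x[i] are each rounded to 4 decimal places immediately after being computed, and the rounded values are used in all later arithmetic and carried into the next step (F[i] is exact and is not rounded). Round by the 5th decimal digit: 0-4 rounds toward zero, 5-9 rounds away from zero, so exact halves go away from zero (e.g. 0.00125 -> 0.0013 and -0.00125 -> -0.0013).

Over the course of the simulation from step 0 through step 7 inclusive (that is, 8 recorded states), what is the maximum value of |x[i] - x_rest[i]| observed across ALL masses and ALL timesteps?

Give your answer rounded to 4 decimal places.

Step 0: x=[3.0000 10.0000 13.0000] v=[2.0000 0.0000 0.0000]
Step 1: x=[3.8750 9.5000 13.1250] v=[3.5000 -2.0000 0.5000]
Step 2: x=[4.9531 8.7500 13.2969] v=[4.3125 -3.0000 0.6875]
Step 3: x=[6.0059 8.0938 13.4004] v=[4.2110 -2.6250 0.4141]
Step 4: x=[6.8197 7.8399 13.3406] v=[3.2550 -1.0157 -0.2392]
Step 5: x=[7.2610 8.1461 13.0932] v=[1.7651 1.2246 -0.9896]
Step 6: x=[7.3129 8.9600 12.7274] v=[0.2077 3.2556 -1.4632]
Step 7: x=[7.0707 10.0390 12.3907] v=[-0.9688 4.3158 -1.3469]
Max displacement = 3.3129

Answer: 3.3129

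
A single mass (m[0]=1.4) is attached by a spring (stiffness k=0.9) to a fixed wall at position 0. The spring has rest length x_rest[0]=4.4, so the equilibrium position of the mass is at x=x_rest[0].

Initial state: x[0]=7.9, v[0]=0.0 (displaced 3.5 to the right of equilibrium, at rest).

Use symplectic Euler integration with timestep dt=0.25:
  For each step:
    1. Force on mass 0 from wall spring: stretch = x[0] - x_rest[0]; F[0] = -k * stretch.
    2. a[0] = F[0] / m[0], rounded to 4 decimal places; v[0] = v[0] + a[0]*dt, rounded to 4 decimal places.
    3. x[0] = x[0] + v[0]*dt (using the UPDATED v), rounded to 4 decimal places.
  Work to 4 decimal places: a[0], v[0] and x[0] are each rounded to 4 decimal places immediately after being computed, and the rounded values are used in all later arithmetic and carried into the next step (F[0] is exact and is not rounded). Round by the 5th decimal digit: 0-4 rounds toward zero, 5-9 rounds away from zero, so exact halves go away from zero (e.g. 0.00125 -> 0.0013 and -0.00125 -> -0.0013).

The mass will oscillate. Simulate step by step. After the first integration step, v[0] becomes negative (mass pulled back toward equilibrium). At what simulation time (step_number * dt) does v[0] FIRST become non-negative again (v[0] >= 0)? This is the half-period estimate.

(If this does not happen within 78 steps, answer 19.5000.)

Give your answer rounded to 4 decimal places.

Answer: 4.0000

Derivation:
Step 0: x=[7.9000] v=[0.0000]
Step 1: x=[7.7594] v=[-0.5625]
Step 2: x=[7.4838] v=[-1.1024]
Step 3: x=[7.0843] v=[-1.5980]
Step 4: x=[6.5770] v=[-2.0294]
Step 5: x=[5.9822] v=[-2.3793]
Step 6: x=[5.3238] v=[-2.6336]
Step 7: x=[4.6283] v=[-2.7821]
Step 8: x=[3.9236] v=[-2.8188]
Step 9: x=[3.2381] v=[-2.7422]
Step 10: x=[2.5992] v=[-2.5555]
Step 11: x=[2.0327] v=[-2.2661]
Step 12: x=[1.5613] v=[-1.8857]
Step 13: x=[1.2039] v=[-1.4295]
Step 14: x=[0.9749] v=[-0.9159]
Step 15: x=[0.8836] v=[-0.3654]
Step 16: x=[0.9335] v=[0.1997]
First v>=0 after going negative at step 16, time=4.0000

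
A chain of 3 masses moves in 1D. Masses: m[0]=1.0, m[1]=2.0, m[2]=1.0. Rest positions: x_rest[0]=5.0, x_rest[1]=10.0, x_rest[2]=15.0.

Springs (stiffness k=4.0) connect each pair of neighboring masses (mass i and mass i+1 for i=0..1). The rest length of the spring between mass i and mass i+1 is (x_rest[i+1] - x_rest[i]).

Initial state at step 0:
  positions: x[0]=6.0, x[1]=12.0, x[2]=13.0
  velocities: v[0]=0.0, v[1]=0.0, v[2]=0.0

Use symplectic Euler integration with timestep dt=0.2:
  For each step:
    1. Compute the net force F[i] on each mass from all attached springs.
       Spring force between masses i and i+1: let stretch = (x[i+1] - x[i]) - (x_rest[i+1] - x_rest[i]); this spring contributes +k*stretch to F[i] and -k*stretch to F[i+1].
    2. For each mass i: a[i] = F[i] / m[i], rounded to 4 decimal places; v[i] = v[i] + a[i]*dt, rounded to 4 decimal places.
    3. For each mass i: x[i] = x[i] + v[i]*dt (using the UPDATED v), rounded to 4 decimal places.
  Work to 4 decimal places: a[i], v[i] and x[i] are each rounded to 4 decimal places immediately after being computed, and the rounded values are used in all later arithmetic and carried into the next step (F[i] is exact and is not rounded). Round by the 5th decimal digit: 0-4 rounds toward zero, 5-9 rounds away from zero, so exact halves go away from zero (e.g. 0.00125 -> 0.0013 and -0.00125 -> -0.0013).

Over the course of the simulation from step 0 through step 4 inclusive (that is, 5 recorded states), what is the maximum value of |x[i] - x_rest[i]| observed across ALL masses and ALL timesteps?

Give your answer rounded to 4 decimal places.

Step 0: x=[6.0000 12.0000 13.0000] v=[0.0000 0.0000 0.0000]
Step 1: x=[6.1600 11.6000 13.6400] v=[0.8000 -2.0000 3.2000]
Step 2: x=[6.3904 10.9280 14.7536] v=[1.1520 -3.3600 5.5680]
Step 3: x=[6.5468 10.1990 16.0551] v=[0.7821 -3.6448 6.5075]
Step 4: x=[6.4876 9.6464 17.2196] v=[-0.2961 -2.7632 5.8226]
Max displacement = 2.2196

Answer: 2.2196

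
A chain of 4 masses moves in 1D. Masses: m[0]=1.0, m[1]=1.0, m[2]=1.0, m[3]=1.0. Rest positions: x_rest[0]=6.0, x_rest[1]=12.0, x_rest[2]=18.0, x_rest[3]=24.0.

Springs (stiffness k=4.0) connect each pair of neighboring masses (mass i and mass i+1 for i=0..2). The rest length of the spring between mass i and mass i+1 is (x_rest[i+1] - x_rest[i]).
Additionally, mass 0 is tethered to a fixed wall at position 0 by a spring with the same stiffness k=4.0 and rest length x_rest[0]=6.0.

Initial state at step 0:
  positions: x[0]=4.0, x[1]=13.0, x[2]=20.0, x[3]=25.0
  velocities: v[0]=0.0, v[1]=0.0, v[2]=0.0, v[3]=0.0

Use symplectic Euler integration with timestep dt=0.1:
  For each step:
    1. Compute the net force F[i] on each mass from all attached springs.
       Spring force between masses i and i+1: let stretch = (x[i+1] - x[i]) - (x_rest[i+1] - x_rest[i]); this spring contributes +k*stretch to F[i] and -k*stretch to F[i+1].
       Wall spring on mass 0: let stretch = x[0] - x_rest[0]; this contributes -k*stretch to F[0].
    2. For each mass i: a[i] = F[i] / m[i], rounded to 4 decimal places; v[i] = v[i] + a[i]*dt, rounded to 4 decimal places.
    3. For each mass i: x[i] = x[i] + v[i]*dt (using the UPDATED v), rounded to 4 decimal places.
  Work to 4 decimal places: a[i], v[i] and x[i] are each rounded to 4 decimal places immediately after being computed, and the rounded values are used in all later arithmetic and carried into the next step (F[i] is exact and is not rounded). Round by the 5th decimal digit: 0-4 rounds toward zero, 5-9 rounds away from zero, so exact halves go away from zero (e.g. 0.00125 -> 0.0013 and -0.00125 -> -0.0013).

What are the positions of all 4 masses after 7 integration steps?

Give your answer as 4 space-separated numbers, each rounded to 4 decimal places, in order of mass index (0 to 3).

Step 0: x=[4.0000 13.0000 20.0000 25.0000] v=[0.0000 0.0000 0.0000 0.0000]
Step 1: x=[4.2000 12.9200 19.9200 25.0400] v=[2.0000 -0.8000 -0.8000 0.4000]
Step 2: x=[4.5808 12.7712 19.7648 25.1152] v=[3.8080 -1.4880 -1.5520 0.7520]
Step 3: x=[5.1060 12.5745 19.5439 25.2164] v=[5.2518 -1.9667 -2.2093 1.0118]
Step 4: x=[5.7257 12.3579 19.2711 25.3307] v=[6.1968 -2.1663 -2.7281 1.1428]
Step 5: x=[6.3816 12.1525 18.9642 25.4426] v=[6.5594 -2.0539 -3.0695 1.1190]
Step 6: x=[7.0131 11.9887 18.6439 25.5354] v=[6.3151 -1.6376 -3.2028 0.9276]
Step 7: x=[7.5631 11.8921 18.3331 25.5925] v=[5.5001 -0.9658 -3.1083 0.5710]

Answer: 7.5631 11.8921 18.3331 25.5925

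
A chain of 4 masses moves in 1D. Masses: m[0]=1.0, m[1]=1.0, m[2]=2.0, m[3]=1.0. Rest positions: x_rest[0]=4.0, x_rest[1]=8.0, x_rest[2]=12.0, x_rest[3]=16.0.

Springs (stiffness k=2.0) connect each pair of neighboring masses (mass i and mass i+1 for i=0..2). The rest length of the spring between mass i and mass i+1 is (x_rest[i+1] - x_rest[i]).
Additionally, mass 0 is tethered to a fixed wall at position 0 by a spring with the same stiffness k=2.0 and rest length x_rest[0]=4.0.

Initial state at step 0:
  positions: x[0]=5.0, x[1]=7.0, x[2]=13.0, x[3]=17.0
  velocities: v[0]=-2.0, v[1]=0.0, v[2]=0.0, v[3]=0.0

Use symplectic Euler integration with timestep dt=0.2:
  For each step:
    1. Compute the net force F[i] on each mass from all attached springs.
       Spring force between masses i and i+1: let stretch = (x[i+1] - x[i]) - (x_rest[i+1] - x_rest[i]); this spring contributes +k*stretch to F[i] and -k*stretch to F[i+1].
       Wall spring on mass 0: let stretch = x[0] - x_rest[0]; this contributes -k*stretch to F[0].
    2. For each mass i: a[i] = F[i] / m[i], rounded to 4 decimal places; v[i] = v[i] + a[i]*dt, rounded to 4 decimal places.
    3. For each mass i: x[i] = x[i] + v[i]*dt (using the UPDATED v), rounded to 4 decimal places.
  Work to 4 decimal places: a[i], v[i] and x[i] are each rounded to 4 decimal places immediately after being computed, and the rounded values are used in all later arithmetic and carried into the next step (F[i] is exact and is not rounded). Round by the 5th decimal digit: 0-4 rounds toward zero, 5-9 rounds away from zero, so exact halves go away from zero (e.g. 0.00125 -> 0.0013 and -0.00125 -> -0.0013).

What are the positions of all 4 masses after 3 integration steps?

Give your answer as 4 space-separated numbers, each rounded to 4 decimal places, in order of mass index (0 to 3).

Answer: 2.9068 8.4372 12.6099 16.9700

Derivation:
Step 0: x=[5.0000 7.0000 13.0000 17.0000] v=[-2.0000 0.0000 0.0000 0.0000]
Step 1: x=[4.3600 7.3200 12.9200 17.0000] v=[-3.2000 1.6000 -0.4000 0.0000]
Step 2: x=[3.6080 7.8512 12.7792 16.9936] v=[-3.7600 2.6560 -0.7040 -0.0320]
Step 3: x=[2.9068 8.4372 12.6099 16.9700] v=[-3.5059 2.9299 -0.8467 -0.1178]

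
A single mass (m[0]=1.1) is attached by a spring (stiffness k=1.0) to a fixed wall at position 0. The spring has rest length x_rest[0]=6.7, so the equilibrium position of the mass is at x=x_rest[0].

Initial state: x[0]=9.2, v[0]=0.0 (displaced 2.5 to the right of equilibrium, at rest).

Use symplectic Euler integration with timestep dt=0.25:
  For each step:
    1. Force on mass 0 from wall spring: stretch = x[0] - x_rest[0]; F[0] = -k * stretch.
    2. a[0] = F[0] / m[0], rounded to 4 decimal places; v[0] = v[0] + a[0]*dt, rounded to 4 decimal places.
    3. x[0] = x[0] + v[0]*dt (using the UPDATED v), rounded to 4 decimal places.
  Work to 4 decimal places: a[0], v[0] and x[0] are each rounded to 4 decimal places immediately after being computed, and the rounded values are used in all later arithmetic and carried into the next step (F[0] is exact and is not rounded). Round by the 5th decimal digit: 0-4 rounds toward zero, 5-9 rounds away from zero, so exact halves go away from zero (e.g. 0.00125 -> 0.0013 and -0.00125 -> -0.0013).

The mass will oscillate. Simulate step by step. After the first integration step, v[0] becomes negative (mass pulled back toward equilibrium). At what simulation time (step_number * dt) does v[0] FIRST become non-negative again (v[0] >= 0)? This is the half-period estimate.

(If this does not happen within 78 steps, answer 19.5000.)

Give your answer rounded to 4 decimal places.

Answer: 3.5000

Derivation:
Step 0: x=[9.2000] v=[0.0000]
Step 1: x=[9.0580] v=[-0.5682]
Step 2: x=[8.7820] v=[-1.1041]
Step 3: x=[8.3877] v=[-1.5773]
Step 4: x=[7.8975] v=[-1.9609]
Step 5: x=[7.3392] v=[-2.2331]
Step 6: x=[6.7446] v=[-2.3784]
Step 7: x=[6.1475] v=[-2.3885]
Step 8: x=[5.5818] v=[-2.2629]
Step 9: x=[5.0796] v=[-2.0088]
Step 10: x=[4.6695] v=[-1.6405]
Step 11: x=[4.3748] v=[-1.1790]
Step 12: x=[4.2122] v=[-0.6506]
Step 13: x=[4.1909] v=[-0.0852]
Step 14: x=[4.3122] v=[0.4851]
First v>=0 after going negative at step 14, time=3.5000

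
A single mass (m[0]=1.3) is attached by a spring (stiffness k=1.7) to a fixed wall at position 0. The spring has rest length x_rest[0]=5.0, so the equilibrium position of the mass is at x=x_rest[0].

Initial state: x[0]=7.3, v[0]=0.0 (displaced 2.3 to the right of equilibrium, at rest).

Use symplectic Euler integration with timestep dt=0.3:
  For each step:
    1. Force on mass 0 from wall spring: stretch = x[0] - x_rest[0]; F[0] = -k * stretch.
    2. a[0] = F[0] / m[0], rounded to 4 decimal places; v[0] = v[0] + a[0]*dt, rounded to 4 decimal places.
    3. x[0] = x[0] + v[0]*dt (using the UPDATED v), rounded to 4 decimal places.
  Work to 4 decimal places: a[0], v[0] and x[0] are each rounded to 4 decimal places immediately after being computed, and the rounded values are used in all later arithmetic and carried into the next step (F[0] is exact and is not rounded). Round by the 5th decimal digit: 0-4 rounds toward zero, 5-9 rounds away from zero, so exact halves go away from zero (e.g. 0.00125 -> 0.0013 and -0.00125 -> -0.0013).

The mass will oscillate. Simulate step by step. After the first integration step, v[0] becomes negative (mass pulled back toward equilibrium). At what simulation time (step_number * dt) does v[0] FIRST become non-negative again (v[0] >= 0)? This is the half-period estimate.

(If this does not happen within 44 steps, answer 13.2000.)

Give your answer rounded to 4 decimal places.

Answer: 3.0000

Derivation:
Step 0: x=[7.3000] v=[0.0000]
Step 1: x=[7.0293] v=[-0.9023]
Step 2: x=[6.5198] v=[-1.6984]
Step 3: x=[5.8314] v=[-2.2946]
Step 4: x=[5.0452] v=[-2.6208]
Step 5: x=[4.2537] v=[-2.6385]
Step 6: x=[3.5500] v=[-2.3457]
Step 7: x=[3.0170] v=[-1.7768]
Step 8: x=[2.7174] v=[-0.9988]
Step 9: x=[2.6864] v=[-0.1033]
Step 10: x=[2.9277] v=[0.8044]
First v>=0 after going negative at step 10, time=3.0000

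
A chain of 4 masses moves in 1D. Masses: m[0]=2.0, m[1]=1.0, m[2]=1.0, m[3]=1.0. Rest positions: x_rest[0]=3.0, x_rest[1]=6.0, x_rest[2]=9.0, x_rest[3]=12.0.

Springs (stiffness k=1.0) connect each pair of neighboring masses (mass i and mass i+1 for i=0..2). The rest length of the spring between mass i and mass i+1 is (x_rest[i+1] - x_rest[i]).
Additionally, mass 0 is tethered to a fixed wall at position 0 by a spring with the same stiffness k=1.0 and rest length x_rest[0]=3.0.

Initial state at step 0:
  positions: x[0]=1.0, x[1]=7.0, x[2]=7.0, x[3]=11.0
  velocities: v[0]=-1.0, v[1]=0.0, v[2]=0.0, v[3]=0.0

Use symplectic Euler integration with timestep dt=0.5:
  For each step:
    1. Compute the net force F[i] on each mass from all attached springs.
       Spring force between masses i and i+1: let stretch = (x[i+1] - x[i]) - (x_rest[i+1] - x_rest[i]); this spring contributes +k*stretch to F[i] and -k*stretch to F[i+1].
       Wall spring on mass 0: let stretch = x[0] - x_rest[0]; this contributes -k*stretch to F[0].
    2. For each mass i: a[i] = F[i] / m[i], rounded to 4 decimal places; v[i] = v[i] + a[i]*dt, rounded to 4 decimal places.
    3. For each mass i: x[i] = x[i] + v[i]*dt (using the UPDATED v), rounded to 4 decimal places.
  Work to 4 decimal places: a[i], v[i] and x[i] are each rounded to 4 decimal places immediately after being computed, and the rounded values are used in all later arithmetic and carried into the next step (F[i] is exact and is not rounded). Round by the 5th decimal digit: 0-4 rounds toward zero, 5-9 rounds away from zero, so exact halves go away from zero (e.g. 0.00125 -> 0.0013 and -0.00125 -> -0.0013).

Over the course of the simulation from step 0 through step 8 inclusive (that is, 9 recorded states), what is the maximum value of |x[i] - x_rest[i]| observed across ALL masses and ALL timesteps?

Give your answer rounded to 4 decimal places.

Answer: 3.5234

Derivation:
Step 0: x=[1.0000 7.0000 7.0000 11.0000] v=[-1.0000 0.0000 0.0000 0.0000]
Step 1: x=[1.1250 5.5000 8.0000 10.7500] v=[0.2500 -3.0000 2.0000 -0.5000]
Step 2: x=[1.6563 3.5313 9.0625 10.5625] v=[1.0625 -3.9375 2.1250 -0.3750]
Step 3: x=[2.2149 2.4766 9.1172 10.7500] v=[1.1172 -2.1094 0.1094 0.3750]
Step 4: x=[2.5294 3.0167 7.9200 11.2793] v=[0.6289 1.0801 -2.3945 1.0586]
Step 5: x=[2.5886 4.6608 6.3368 11.7188] v=[0.1184 3.2881 -3.1665 0.8790]
Step 6: x=[2.5833 6.2058 5.6801 11.5628] v=[-0.0107 3.0900 -1.3135 -0.3120]
Step 7: x=[2.7079 6.7138 6.6255 10.6861] v=[0.2491 1.0159 1.8907 -1.7534]
Step 8: x=[2.9947 6.1982 8.6081 9.5443] v=[0.5736 -1.0312 3.9652 -2.2837]
Max displacement = 3.5234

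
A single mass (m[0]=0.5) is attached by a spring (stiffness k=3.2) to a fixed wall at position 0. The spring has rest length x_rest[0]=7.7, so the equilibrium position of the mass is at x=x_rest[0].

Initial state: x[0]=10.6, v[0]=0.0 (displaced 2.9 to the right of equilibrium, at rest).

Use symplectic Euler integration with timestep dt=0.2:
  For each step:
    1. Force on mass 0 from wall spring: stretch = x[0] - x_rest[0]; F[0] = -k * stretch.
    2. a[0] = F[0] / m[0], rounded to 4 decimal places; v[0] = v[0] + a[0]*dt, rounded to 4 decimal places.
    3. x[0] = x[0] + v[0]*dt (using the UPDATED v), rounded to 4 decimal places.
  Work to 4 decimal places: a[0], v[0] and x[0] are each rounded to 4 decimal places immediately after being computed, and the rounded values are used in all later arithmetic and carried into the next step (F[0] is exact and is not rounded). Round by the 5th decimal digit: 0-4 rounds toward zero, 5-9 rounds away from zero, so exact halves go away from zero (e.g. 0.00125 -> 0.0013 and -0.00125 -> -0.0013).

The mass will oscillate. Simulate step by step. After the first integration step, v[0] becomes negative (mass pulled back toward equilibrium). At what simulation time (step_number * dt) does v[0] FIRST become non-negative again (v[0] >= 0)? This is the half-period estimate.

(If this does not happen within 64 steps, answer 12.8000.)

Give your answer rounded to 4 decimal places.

Answer: 1.4000

Derivation:
Step 0: x=[10.6000] v=[0.0000]
Step 1: x=[9.8576] v=[-3.7120]
Step 2: x=[8.5629] v=[-6.4737]
Step 3: x=[7.0473] v=[-7.5782]
Step 4: x=[5.6988] v=[-6.7427]
Step 5: x=[4.8626] v=[-4.1812]
Step 6: x=[4.7527] v=[-0.5493]
Step 7: x=[5.3973] v=[3.2232]
First v>=0 after going negative at step 7, time=1.4000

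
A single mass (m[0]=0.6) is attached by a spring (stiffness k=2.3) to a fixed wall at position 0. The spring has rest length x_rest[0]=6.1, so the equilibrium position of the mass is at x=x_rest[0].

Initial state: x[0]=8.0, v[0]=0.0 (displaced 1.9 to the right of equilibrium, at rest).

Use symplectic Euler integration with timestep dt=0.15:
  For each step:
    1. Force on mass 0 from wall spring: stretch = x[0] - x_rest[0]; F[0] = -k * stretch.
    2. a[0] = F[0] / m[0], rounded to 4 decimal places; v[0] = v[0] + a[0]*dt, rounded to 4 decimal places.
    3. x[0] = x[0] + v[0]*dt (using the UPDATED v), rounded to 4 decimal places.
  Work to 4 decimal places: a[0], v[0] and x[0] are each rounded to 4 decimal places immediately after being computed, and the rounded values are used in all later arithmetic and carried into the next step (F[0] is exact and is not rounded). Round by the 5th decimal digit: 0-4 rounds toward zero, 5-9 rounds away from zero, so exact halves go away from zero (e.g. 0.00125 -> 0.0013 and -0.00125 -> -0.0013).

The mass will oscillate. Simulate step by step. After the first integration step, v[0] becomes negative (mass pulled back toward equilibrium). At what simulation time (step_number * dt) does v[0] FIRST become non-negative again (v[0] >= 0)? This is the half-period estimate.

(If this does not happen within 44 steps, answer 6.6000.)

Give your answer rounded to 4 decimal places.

Step 0: x=[8.0000] v=[0.0000]
Step 1: x=[7.8361] v=[-1.0925]
Step 2: x=[7.5225] v=[-2.0908]
Step 3: x=[7.0862] v=[-2.9087]
Step 4: x=[6.5648] v=[-3.4758]
Step 5: x=[6.0033] v=[-3.7431]
Step 6: x=[5.4502] v=[-3.6875]
Step 7: x=[4.9531] v=[-3.3139]
Step 8: x=[4.5549] v=[-2.6544]
Step 9: x=[4.2900] v=[-1.7660]
Step 10: x=[4.1812] v=[-0.7253]
Step 11: x=[4.2379] v=[0.3780]
First v>=0 after going negative at step 11, time=1.6500

Answer: 1.6500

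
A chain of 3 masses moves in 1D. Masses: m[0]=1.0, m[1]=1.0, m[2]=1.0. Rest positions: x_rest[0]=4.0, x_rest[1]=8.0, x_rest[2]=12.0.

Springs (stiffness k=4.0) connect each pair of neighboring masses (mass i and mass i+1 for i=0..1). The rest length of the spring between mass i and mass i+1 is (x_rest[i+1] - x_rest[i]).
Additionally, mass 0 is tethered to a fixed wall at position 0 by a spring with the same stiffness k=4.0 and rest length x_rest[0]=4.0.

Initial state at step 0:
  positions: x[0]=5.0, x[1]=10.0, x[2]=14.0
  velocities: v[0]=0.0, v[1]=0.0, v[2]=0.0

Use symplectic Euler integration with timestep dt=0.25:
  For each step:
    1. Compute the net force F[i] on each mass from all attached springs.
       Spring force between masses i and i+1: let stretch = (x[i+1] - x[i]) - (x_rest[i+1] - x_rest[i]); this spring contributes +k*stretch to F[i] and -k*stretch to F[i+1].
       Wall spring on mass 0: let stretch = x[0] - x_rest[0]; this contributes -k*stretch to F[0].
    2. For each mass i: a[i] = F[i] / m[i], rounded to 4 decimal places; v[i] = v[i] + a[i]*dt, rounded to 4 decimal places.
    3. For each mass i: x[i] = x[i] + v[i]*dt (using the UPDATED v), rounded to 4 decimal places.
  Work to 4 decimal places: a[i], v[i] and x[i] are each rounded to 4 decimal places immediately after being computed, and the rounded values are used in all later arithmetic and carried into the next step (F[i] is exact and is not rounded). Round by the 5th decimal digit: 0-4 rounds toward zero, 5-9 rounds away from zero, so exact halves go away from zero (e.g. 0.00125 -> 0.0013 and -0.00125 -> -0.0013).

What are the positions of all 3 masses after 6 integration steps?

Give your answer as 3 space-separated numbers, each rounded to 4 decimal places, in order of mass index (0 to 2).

Step 0: x=[5.0000 10.0000 14.0000] v=[0.0000 0.0000 0.0000]
Step 1: x=[5.0000 9.7500 14.0000] v=[0.0000 -1.0000 0.0000]
Step 2: x=[4.9375 9.3750 13.9375] v=[-0.2500 -1.5000 -0.2500]
Step 3: x=[4.7500 9.0313 13.7344] v=[-0.7500 -1.3750 -0.8125]
Step 4: x=[4.4453 8.7930 13.3555] v=[-1.2187 -0.9532 -1.5156]
Step 5: x=[4.1162 8.6084 12.8360] v=[-1.3163 -0.7384 -2.0781]
Step 6: x=[3.8811 8.3577 12.2596] v=[-0.9403 -1.0030 -2.3057]

Answer: 3.8811 8.3577 12.2596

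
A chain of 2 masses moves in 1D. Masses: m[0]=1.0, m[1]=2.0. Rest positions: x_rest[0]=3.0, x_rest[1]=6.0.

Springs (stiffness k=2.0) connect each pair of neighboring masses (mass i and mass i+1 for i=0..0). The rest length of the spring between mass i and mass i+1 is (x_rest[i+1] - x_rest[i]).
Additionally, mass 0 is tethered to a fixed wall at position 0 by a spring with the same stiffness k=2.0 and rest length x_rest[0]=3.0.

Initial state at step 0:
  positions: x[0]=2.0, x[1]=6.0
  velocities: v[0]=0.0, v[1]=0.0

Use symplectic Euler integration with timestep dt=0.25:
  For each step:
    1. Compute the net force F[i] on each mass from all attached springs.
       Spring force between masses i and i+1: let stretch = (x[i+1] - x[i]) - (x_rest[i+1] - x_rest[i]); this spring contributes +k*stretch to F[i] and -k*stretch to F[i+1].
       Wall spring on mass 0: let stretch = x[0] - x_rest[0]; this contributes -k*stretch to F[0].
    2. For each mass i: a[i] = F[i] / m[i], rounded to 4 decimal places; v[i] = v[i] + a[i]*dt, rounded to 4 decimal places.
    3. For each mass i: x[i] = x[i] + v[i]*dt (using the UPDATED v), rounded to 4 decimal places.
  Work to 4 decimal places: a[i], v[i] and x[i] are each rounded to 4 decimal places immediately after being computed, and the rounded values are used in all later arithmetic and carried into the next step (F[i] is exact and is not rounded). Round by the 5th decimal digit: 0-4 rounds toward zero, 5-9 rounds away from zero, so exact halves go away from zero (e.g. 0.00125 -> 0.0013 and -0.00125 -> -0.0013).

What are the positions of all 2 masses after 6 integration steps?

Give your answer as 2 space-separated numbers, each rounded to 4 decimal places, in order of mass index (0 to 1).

Answer: 3.7704 5.6502

Derivation:
Step 0: x=[2.0000 6.0000] v=[0.0000 0.0000]
Step 1: x=[2.2500 5.9375] v=[1.0000 -0.2500]
Step 2: x=[2.6797 5.8320] v=[1.7188 -0.4219]
Step 3: x=[3.1685 5.7170] v=[1.9551 -0.4600]
Step 4: x=[3.5798 5.6302] v=[1.6451 -0.3471]
Step 5: x=[3.7999 5.6028] v=[0.8804 -0.1097]
Step 6: x=[3.7704 5.6502] v=[-0.1181 0.1896]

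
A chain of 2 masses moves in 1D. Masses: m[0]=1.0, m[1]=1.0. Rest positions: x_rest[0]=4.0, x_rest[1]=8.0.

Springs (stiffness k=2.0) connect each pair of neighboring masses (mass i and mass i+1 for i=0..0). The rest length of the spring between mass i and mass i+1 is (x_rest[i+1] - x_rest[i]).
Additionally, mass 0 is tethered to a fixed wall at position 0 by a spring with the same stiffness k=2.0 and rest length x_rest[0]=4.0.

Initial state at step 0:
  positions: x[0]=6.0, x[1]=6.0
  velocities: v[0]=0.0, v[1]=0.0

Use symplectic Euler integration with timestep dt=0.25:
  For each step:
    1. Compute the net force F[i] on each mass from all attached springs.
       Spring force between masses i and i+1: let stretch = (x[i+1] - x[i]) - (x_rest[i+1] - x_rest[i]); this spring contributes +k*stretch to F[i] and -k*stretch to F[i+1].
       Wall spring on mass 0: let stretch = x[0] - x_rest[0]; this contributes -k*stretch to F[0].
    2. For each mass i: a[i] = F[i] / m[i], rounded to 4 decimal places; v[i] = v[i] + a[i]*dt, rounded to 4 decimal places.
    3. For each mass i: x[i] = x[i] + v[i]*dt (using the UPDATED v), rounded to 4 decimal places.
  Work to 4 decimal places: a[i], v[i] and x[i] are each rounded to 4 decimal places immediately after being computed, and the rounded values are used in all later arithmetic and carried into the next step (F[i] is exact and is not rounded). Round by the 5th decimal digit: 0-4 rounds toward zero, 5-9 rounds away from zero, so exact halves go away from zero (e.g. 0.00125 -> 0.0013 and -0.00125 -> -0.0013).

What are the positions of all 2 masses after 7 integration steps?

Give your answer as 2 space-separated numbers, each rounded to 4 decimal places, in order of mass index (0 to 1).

Step 0: x=[6.0000 6.0000] v=[0.0000 0.0000]
Step 1: x=[5.2500 6.5000] v=[-3.0000 2.0000]
Step 2: x=[4.0000 7.3438] v=[-5.0000 3.3750]
Step 3: x=[2.6680 8.2696] v=[-5.3281 3.7031]
Step 4: x=[1.7027 8.9952] v=[-3.8613 2.9023]
Step 5: x=[1.4361 9.3092] v=[-1.0664 1.2561]
Step 6: x=[1.9741 9.1391] v=[2.1521 -0.6805]
Step 7: x=[3.1610 8.5734] v=[4.7476 -2.2630]

Answer: 3.1610 8.5734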